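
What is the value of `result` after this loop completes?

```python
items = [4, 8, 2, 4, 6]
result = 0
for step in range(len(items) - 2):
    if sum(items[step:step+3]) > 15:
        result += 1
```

Let's trace through this code step by step.

Initialize: items = [4, 8, 2, 4, 6]
Initialize: result = 0
Entering loop: for step in range(len(items) - 2):
After iteration 1: step = 0, result = 0
After iteration 2: step = 1, result = 0
After iteration 3: step = 2, result = 0
Loop ends.

Final answer: 0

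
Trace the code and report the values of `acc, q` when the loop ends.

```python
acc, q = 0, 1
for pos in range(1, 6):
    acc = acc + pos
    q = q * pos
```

Let's trace through this code step by step.

Initialize: acc = 0
Initialize: q = 1
Entering loop: for pos in range(1, 6):
After iteration 1: pos = 1, acc = 1, q = 1
After iteration 2: pos = 2, acc = 3, q = 2
After iteration 3: pos = 3, acc = 6, q = 6
After iteration 4: pos = 4, acc = 10, q = 24
After iteration 5: pos = 5, acc = 15, q = 120
Loop ends.

Final answer: 15, 120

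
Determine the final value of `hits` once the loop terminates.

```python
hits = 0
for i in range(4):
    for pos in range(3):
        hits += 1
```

Let's trace through this code step by step.

Initialize: hits = 0
Entering loop: for i in range(4):
After iteration 1: i = 0, hits = 3
After iteration 2: i = 1, hits = 6
After iteration 3: i = 2, hits = 9
After iteration 4: i = 3, hits = 12
Loop ends.

Final answer: 12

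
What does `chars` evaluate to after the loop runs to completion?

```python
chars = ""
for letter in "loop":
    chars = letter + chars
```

Let's trace through this code step by step.

Initialize: chars = ''
Entering loop: for letter in "loop":
After iteration 1: letter = 'l', chars = 'l'
After iteration 2: letter = 'o', chars = 'ol'
After iteration 3: letter = 'o', chars = 'ool'
After iteration 4: letter = 'p', chars = 'pool'
Loop ends.

Final answer: 'pool'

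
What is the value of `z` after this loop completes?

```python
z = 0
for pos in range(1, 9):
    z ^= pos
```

Let's trace through this code step by step.

Initialize: z = 0
Entering loop: for pos in range(1, 9):
After iteration 1: pos = 1, z = 1
After iteration 2: pos = 2, z = 3
After iteration 3: pos = 3, z = 0
After iteration 4: pos = 4, z = 4
After iteration 5: pos = 5, z = 1
After iteration 6: pos = 6, z = 7
After iteration 7: pos = 7, z = 0
After iteration 8: pos = 8, z = 8
Loop ends.

Final answer: 8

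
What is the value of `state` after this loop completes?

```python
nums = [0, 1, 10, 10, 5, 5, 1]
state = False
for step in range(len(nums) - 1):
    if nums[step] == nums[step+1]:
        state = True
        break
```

Let's trace through this code step by step.

Initialize: nums = [0, 1, 10, 10, 5, 5, 1]
Initialize: state = False
Entering loop: for step in range(len(nums) - 1):
After iteration 1: step = 0, state = False
After iteration 2: step = 1, state = False
After iteration 3: step = 2, state = True
Loop ends.

Final answer: True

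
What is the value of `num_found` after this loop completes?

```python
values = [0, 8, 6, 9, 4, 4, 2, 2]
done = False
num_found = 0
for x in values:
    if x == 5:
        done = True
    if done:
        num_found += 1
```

Let's trace through this code step by step.

Initialize: values = [0, 8, 6, 9, 4, 4, 2, 2]
Initialize: done = False
Initialize: num_found = 0
Entering loop: for x in values:
After iteration 1: x = 0, num_found = 0
After iteration 2: x = 8, num_found = 0
After iteration 3: x = 6, num_found = 0
After iteration 4: x = 9, num_found = 0
After iteration 5: x = 4, num_found = 0
After iteration 6: x = 4, num_found = 0
After iteration 7: x = 2, num_found = 0
After iteration 8: x = 2, num_found = 0
Loop ends.

Final answer: 0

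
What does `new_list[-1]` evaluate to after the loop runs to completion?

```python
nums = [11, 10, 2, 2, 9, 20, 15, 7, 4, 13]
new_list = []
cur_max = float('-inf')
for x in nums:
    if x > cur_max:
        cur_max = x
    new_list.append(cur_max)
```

Let's trace through this code step by step.

Initialize: nums = [11, 10, 2, 2, 9, 20, 15, 7, 4, 13]
Initialize: new_list = []
Initialize: cur_max = -inf
Entering loop: for x in nums:
After iteration 1: x = 11, new_list = [11], cur_max = 11
After iteration 2: x = 10, new_list = [11, 11], cur_max = 11
After iteration 3: x = 2, new_list = [11, 11, 11], cur_max = 11
After iteration 4: x = 2, new_list = [11, 11, 11, 11], cur_max = 11
After iteration 5: x = 9, new_list = [11, 11, 11, 11, 11], cur_max = 11
After iteration 6: x = 20, new_list = [11, 11, 11, 11, 11, 20], cur_max = 20
After iteration 7: x = 15, new_list = [11, 11, 11, 11, 11, 20, 20], cur_max = 20
After iteration 8: x = 7, new_list = [11, 11, 11, 11, 11, 20, 20, 20], cur_max = 20
After iteration 9: x = 4, new_list = [11, 11, 11, 11, 11, 20, 20, 20, 20], cur_max = 20
After iteration 10: x = 13, new_list = [11, 11, 11, 11, 11, 20, 20, 20, 20, 20], cur_max = 20
Loop ends.
new_list[-1] = 20

Final answer: 20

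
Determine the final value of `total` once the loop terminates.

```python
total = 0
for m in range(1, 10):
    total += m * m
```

Let's trace through this code step by step.

Initialize: total = 0
Entering loop: for m in range(1, 10):
After iteration 1: m = 1, total = 1
After iteration 2: m = 2, total = 5
After iteration 3: m = 3, total = 14
After iteration 4: m = 4, total = 30
After iteration 5: m = 5, total = 55
After iteration 6: m = 6, total = 91
After iteration 7: m = 7, total = 140
After iteration 8: m = 8, total = 204
After iteration 9: m = 9, total = 285
Loop ends.

Final answer: 285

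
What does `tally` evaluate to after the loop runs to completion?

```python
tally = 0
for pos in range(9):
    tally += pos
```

Let's trace through this code step by step.

Initialize: tally = 0
Entering loop: for pos in range(9):
After iteration 1: pos = 0, tally = 0
After iteration 2: pos = 1, tally = 1
After iteration 3: pos = 2, tally = 3
After iteration 4: pos = 3, tally = 6
After iteration 5: pos = 4, tally = 10
After iteration 6: pos = 5, tally = 15
After iteration 7: pos = 6, tally = 21
After iteration 8: pos = 7, tally = 28
After iteration 9: pos = 8, tally = 36
Loop ends.

Final answer: 36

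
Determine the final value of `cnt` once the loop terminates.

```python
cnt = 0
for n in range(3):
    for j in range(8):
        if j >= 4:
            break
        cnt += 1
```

Let's trace through this code step by step.

Initialize: cnt = 0
Entering loop: for n in range(3):
After iteration 1: n = 0, cnt = 4
After iteration 2: n = 1, cnt = 8
After iteration 3: n = 2, cnt = 12
Loop ends.

Final answer: 12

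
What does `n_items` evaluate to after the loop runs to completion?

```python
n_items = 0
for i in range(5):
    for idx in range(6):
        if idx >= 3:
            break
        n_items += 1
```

Let's trace through this code step by step.

Initialize: n_items = 0
Entering loop: for i in range(5):
After iteration 1: i = 0, n_items = 3
After iteration 2: i = 1, n_items = 6
After iteration 3: i = 2, n_items = 9
After iteration 4: i = 3, n_items = 12
After iteration 5: i = 4, n_items = 15
Loop ends.

Final answer: 15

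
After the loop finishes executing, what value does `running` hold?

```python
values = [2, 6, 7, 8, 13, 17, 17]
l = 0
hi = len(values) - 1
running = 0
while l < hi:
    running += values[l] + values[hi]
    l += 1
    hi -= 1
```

Let's trace through this code step by step.

Initialize: values = [2, 6, 7, 8, 13, 17, 17]
Initialize: l = 0
Initialize: hi = 6
Initialize: running = 0
Entering loop: while l < hi:
After iteration 1: l = 1, hi = 5, running = 19
After iteration 2: l = 2, hi = 4, running = 42
After iteration 3: l = 3, hi = 3, running = 62
Loop ends.

Final answer: 62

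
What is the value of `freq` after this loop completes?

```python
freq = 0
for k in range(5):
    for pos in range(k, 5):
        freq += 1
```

Let's trace through this code step by step.

Initialize: freq = 0
Entering loop: for k in range(5):
After iteration 1: k = 0, freq = 5
After iteration 2: k = 1, freq = 9
After iteration 3: k = 2, freq = 12
After iteration 4: k = 3, freq = 14
After iteration 5: k = 4, freq = 15
Loop ends.

Final answer: 15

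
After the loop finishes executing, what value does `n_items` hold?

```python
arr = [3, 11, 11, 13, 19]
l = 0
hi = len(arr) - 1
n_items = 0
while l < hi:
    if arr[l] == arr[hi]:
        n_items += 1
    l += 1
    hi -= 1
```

Let's trace through this code step by step.

Initialize: arr = [3, 11, 11, 13, 19]
Initialize: l = 0
Initialize: hi = 4
Initialize: n_items = 0
Entering loop: while l < hi:
After iteration 1: l = 1, hi = 3, n_items = 0
After iteration 2: l = 2, hi = 2, n_items = 0
Loop ends.

Final answer: 0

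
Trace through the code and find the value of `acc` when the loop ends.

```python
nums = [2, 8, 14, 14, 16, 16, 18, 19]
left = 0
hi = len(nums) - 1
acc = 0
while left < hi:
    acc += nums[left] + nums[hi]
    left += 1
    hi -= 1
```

Let's trace through this code step by step.

Initialize: nums = [2, 8, 14, 14, 16, 16, 18, 19]
Initialize: left = 0
Initialize: hi = 7
Initialize: acc = 0
Entering loop: while left < hi:
After iteration 1: left = 1, hi = 6, acc = 21
After iteration 2: left = 2, hi = 5, acc = 47
After iteration 3: left = 3, hi = 4, acc = 77
After iteration 4: left = 4, hi = 3, acc = 107
Loop ends.

Final answer: 107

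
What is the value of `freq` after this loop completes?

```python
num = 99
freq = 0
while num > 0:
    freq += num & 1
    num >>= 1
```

Let's trace through this code step by step.

Initialize: num = 99
Initialize: freq = 0
Entering loop: while num > 0:
After iteration 1: num = 49, freq = 1
After iteration 2: num = 24, freq = 2
After iteration 3: num = 12, freq = 2
After iteration 4: num = 6, freq = 2
After iteration 5: num = 3, freq = 2
After iteration 6: num = 1, freq = 3
After iteration 7: num = 0, freq = 4
Loop ends.

Final answer: 4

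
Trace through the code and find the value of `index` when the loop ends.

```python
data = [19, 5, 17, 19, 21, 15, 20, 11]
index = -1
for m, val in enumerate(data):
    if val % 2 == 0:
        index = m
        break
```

Let's trace through this code step by step.

Initialize: data = [19, 5, 17, 19, 21, 15, 20, 11]
Initialize: index = -1
Entering loop: for m, val in enumerate(data):
After iteration 1: m = 0, val = 19, index = -1
After iteration 2: m = 1, val = 5, index = -1
After iteration 3: m = 2, val = 17, index = -1
After iteration 4: m = 3, val = 19, index = -1
After iteration 5: m = 4, val = 21, index = -1
After iteration 6: m = 5, val = 15, index = -1
After iteration 7: m = 6, val = 20, index = 6
Loop ends.

Final answer: 6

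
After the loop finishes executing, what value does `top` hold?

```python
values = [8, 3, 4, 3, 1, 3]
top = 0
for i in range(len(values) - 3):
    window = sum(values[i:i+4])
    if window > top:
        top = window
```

Let's trace through this code step by step.

Initialize: values = [8, 3, 4, 3, 1, 3]
Initialize: top = 0
Entering loop: for i in range(len(values) - 3):
After iteration 1: i = 0, top = 18, window = 18
After iteration 2: i = 1, top = 18, window = 11
After iteration 3: i = 2, top = 18, window = 11
Loop ends.

Final answer: 18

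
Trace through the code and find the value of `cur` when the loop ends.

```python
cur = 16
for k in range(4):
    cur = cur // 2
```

Let's trace through this code step by step.

Initialize: cur = 16
Entering loop: for k in range(4):
After iteration 1: k = 0, cur = 8
After iteration 2: k = 1, cur = 4
After iteration 3: k = 2, cur = 2
After iteration 4: k = 3, cur = 1
Loop ends.

Final answer: 1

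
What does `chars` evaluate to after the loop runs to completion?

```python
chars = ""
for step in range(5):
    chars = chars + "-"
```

Let's trace through this code step by step.

Initialize: chars = ''
Entering loop: for step in range(5):
After iteration 1: step = 0, chars = '-'
After iteration 2: step = 1, chars = '--'
After iteration 3: step = 2, chars = '---'
After iteration 4: step = 3, chars = '----'
After iteration 5: step = 4, chars = '-----'
Loop ends.

Final answer: '-----'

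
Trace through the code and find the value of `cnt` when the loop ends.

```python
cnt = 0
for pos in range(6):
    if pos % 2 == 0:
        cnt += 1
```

Let's trace through this code step by step.

Initialize: cnt = 0
Entering loop: for pos in range(6):
After iteration 1: pos = 0, cnt = 1
After iteration 2: pos = 1, cnt = 1
After iteration 3: pos = 2, cnt = 2
After iteration 4: pos = 3, cnt = 2
After iteration 5: pos = 4, cnt = 3
After iteration 6: pos = 5, cnt = 3
Loop ends.

Final answer: 3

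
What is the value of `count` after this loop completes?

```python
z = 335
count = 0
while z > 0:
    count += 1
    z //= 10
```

Let's trace through this code step by step.

Initialize: z = 335
Initialize: count = 0
Entering loop: while z > 0:
After iteration 1: z = 33, count = 1
After iteration 2: z = 3, count = 2
After iteration 3: z = 0, count = 3
Loop ends.

Final answer: 3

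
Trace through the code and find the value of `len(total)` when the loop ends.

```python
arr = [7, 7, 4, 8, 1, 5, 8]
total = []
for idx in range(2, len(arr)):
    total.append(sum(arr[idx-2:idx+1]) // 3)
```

Let's trace through this code step by step.

Initialize: arr = [7, 7, 4, 8, 1, 5, 8]
Initialize: total = []
Entering loop: for idx in range(2, len(arr)):
After iteration 1: idx = 2, total = [6]
After iteration 2: idx = 3, total = [6, 6]
After iteration 3: idx = 4, total = [6, 6, 4]
After iteration 4: idx = 5, total = [6, 6, 4, 4]
After iteration 5: idx = 6, total = [6, 6, 4, 4, 4]
Loop ends.
len(total) = 5

Final answer: 5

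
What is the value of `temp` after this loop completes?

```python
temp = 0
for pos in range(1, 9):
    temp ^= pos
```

Let's trace through this code step by step.

Initialize: temp = 0
Entering loop: for pos in range(1, 9):
After iteration 1: pos = 1, temp = 1
After iteration 2: pos = 2, temp = 3
After iteration 3: pos = 3, temp = 0
After iteration 4: pos = 4, temp = 4
After iteration 5: pos = 5, temp = 1
After iteration 6: pos = 6, temp = 7
After iteration 7: pos = 7, temp = 0
After iteration 8: pos = 8, temp = 8
Loop ends.

Final answer: 8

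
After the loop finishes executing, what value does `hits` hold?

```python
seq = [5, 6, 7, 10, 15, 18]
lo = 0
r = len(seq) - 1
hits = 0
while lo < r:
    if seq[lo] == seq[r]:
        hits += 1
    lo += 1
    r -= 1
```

Let's trace through this code step by step.

Initialize: seq = [5, 6, 7, 10, 15, 18]
Initialize: lo = 0
Initialize: r = 5
Initialize: hits = 0
Entering loop: while lo < r:
After iteration 1: lo = 1, r = 4, hits = 0
After iteration 2: lo = 2, r = 3, hits = 0
After iteration 3: lo = 3, r = 2, hits = 0
Loop ends.

Final answer: 0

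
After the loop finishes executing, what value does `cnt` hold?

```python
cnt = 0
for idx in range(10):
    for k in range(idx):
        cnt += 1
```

Let's trace through this code step by step.

Initialize: cnt = 0
Entering loop: for idx in range(10):
After iteration 1: idx = 0, cnt = 0
After iteration 2: idx = 1, cnt = 1, k = 0
After iteration 3: idx = 2, cnt = 3, k = 1
After iteration 4: idx = 3, cnt = 6, k = 2
After iteration 5: idx = 4, cnt = 10, k = 3
After iteration 6: idx = 5, cnt = 15, k = 4
After iteration 7: idx = 6, cnt = 21, k = 5
After iteration 8: idx = 7, cnt = 28, k = 6
After iteration 9: idx = 8, cnt = 36, k = 7
After iteration 10: idx = 9, cnt = 45, k = 8
Loop ends.

Final answer: 45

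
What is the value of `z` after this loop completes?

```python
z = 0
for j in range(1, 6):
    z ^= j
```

Let's trace through this code step by step.

Initialize: z = 0
Entering loop: for j in range(1, 6):
After iteration 1: j = 1, z = 1
After iteration 2: j = 2, z = 3
After iteration 3: j = 3, z = 0
After iteration 4: j = 4, z = 4
After iteration 5: j = 5, z = 1
Loop ends.

Final answer: 1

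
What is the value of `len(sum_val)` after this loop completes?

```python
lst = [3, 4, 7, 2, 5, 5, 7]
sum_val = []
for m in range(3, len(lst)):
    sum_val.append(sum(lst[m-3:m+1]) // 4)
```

Let's trace through this code step by step.

Initialize: lst = [3, 4, 7, 2, 5, 5, 7]
Initialize: sum_val = []
Entering loop: for m in range(3, len(lst)):
After iteration 1: m = 3, sum_val = [4]
After iteration 2: m = 4, sum_val = [4, 4]
After iteration 3: m = 5, sum_val = [4, 4, 4]
After iteration 4: m = 6, sum_val = [4, 4, 4, 4]
Loop ends.
len(sum_val) = 4

Final answer: 4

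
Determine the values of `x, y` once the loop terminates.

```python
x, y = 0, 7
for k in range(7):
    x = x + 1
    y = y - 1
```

Let's trace through this code step by step.

Initialize: x = 0
Initialize: y = 7
Entering loop: for k in range(7):
After iteration 1: k = 0, x = 1, y = 6
After iteration 2: k = 1, x = 2, y = 5
After iteration 3: k = 2, x = 3, y = 4
After iteration 4: k = 3, x = 4, y = 3
After iteration 5: k = 4, x = 5, y = 2
After iteration 6: k = 5, x = 6, y = 1
After iteration 7: k = 6, x = 7, y = 0
Loop ends.

Final answer: 7, 0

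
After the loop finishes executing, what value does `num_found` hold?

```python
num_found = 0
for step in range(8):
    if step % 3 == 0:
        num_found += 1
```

Let's trace through this code step by step.

Initialize: num_found = 0
Entering loop: for step in range(8):
After iteration 1: step = 0, num_found = 1
After iteration 2: step = 1, num_found = 1
After iteration 3: step = 2, num_found = 1
After iteration 4: step = 3, num_found = 2
After iteration 5: step = 4, num_found = 2
After iteration 6: step = 5, num_found = 2
After iteration 7: step = 6, num_found = 3
After iteration 8: step = 7, num_found = 3
Loop ends.

Final answer: 3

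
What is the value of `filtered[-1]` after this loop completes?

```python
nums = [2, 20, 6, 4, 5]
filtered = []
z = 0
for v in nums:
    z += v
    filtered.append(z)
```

Let's trace through this code step by step.

Initialize: nums = [2, 20, 6, 4, 5]
Initialize: filtered = []
Initialize: z = 0
Entering loop: for v in nums:
After iteration 1: v = 2, filtered = [2], z = 2
After iteration 2: v = 20, filtered = [2, 22], z = 22
After iteration 3: v = 6, filtered = [2, 22, 28], z = 28
After iteration 4: v = 4, filtered = [2, 22, 28, 32], z = 32
After iteration 5: v = 5, filtered = [2, 22, 28, 32, 37], z = 37
Loop ends.
filtered[-1] = 37

Final answer: 37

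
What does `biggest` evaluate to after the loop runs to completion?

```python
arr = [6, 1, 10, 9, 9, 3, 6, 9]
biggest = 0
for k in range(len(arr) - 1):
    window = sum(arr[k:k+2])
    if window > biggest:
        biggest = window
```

Let's trace through this code step by step.

Initialize: arr = [6, 1, 10, 9, 9, 3, 6, 9]
Initialize: biggest = 0
Entering loop: for k in range(len(arr) - 1):
After iteration 1: k = 0, biggest = 7, window = 7
After iteration 2: k = 1, biggest = 11, window = 11
After iteration 3: k = 2, biggest = 19, window = 19
After iteration 4: k = 3, biggest = 19, window = 18
After iteration 5: k = 4, biggest = 19, window = 12
After iteration 6: k = 5, biggest = 19, window = 9
After iteration 7: k = 6, biggest = 19, window = 15
Loop ends.

Final answer: 19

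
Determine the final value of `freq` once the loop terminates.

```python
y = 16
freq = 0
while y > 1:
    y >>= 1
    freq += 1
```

Let's trace through this code step by step.

Initialize: y = 16
Initialize: freq = 0
Entering loop: while y > 1:
After iteration 1: y = 8, freq = 1
After iteration 2: y = 4, freq = 2
After iteration 3: y = 2, freq = 3
After iteration 4: y = 1, freq = 4
Loop ends.

Final answer: 4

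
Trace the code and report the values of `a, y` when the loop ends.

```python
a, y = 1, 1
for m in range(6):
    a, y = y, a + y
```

Let's trace through this code step by step.

Initialize: a = 1
Initialize: y = 1
Entering loop: for m in range(6):
After iteration 1: m = 0, a = 1, y = 2
After iteration 2: m = 1, a = 2, y = 3
After iteration 3: m = 2, a = 3, y = 5
After iteration 4: m = 3, a = 5, y = 8
After iteration 5: m = 4, a = 8, y = 13
After iteration 6: m = 5, a = 13, y = 21
Loop ends.

Final answer: 13, 21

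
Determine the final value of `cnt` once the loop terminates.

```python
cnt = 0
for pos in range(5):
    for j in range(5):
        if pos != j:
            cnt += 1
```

Let's trace through this code step by step.

Initialize: cnt = 0
Entering loop: for pos in range(5):
After iteration 1: pos = 0, cnt = 4
After iteration 2: pos = 1, cnt = 8
After iteration 3: pos = 2, cnt = 12
After iteration 4: pos = 3, cnt = 16
After iteration 5: pos = 4, cnt = 20
Loop ends.

Final answer: 20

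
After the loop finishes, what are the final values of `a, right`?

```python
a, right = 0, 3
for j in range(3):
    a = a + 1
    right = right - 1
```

Let's trace through this code step by step.

Initialize: a = 0
Initialize: right = 3
Entering loop: for j in range(3):
After iteration 1: j = 0, a = 1, right = 2
After iteration 2: j = 1, a = 2, right = 1
After iteration 3: j = 2, a = 3, right = 0
Loop ends.

Final answer: 3, 0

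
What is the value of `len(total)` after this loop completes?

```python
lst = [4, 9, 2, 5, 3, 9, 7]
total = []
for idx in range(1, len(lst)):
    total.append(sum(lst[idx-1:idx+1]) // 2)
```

Let's trace through this code step by step.

Initialize: lst = [4, 9, 2, 5, 3, 9, 7]
Initialize: total = []
Entering loop: for idx in range(1, len(lst)):
After iteration 1: idx = 1, total = [6]
After iteration 2: idx = 2, total = [6, 5]
After iteration 3: idx = 3, total = [6, 5, 3]
After iteration 4: idx = 4, total = [6, 5, 3, 4]
After iteration 5: idx = 5, total = [6, 5, 3, 4, 6]
After iteration 6: idx = 6, total = [6, 5, 3, 4, 6, 8]
Loop ends.
len(total) = 6

Final answer: 6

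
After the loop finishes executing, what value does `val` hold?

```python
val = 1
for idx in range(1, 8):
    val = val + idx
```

Let's trace through this code step by step.

Initialize: val = 1
Entering loop: for idx in range(1, 8):
After iteration 1: idx = 1, val = 2
After iteration 2: idx = 2, val = 4
After iteration 3: idx = 3, val = 7
After iteration 4: idx = 4, val = 11
After iteration 5: idx = 5, val = 16
After iteration 6: idx = 6, val = 22
After iteration 7: idx = 7, val = 29
Loop ends.

Final answer: 29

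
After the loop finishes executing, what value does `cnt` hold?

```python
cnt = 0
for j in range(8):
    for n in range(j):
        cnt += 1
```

Let's trace through this code step by step.

Initialize: cnt = 0
Entering loop: for j in range(8):
After iteration 1: j = 0, cnt = 0
After iteration 2: j = 1, cnt = 1, n = 0
After iteration 3: j = 2, cnt = 3, n = 1
After iteration 4: j = 3, cnt = 6, n = 2
After iteration 5: j = 4, cnt = 10, n = 3
After iteration 6: j = 5, cnt = 15, n = 4
After iteration 7: j = 6, cnt = 21, n = 5
After iteration 8: j = 7, cnt = 28, n = 6
Loop ends.

Final answer: 28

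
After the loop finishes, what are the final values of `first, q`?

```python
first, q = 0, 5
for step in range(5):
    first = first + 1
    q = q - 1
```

Let's trace through this code step by step.

Initialize: first = 0
Initialize: q = 5
Entering loop: for step in range(5):
After iteration 1: step = 0, first = 1, q = 4
After iteration 2: step = 1, first = 2, q = 3
After iteration 3: step = 2, first = 3, q = 2
After iteration 4: step = 3, first = 4, q = 1
After iteration 5: step = 4, first = 5, q = 0
Loop ends.

Final answer: 5, 0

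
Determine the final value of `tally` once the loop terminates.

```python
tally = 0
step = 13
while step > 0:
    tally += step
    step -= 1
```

Let's trace through this code step by step.

Initialize: tally = 0
Initialize: step = 13
Entering loop: while step > 0:
After iteration 1: tally = 13, step = 12
After iteration 2: tally = 25, step = 11
After iteration 3: tally = 36, step = 10
After iteration 4: tally = 46, step = 9
After iteration 5: tally = 55, step = 8
After iteration 6: tally = 63, step = 7
After iteration 7: tally = 70, step = 6
After iteration 8: tally = 76, step = 5
After iteration 9: tally = 81, step = 4
After iteration 10: tally = 85, step = 3
After iteration 11: tally = 88, step = 2
After iteration 12: tally = 90, step = 1
After iteration 13: tally = 91, step = 0
Loop ends.

Final answer: 91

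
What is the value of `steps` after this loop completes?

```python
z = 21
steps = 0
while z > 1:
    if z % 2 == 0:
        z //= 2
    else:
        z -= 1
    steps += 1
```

Let's trace through this code step by step.

Initialize: z = 21
Initialize: steps = 0
Entering loop: while z > 1:
After iteration 1: z = 20, steps = 1
After iteration 2: z = 10, steps = 2
After iteration 3: z = 5, steps = 3
After iteration 4: z = 4, steps = 4
After iteration 5: z = 2, steps = 5
After iteration 6: z = 1, steps = 6
Loop ends.

Final answer: 6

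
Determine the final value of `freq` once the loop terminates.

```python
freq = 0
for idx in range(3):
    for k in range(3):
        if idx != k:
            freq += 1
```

Let's trace through this code step by step.

Initialize: freq = 0
Entering loop: for idx in range(3):
After iteration 1: idx = 0, freq = 2
After iteration 2: idx = 1, freq = 4
After iteration 3: idx = 2, freq = 6
Loop ends.

Final answer: 6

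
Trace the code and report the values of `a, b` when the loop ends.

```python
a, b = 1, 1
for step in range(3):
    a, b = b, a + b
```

Let's trace through this code step by step.

Initialize: a = 1
Initialize: b = 1
Entering loop: for step in range(3):
After iteration 1: step = 0, a = 1, b = 2
After iteration 2: step = 1, a = 2, b = 3
After iteration 3: step = 2, a = 3, b = 5
Loop ends.

Final answer: 3, 5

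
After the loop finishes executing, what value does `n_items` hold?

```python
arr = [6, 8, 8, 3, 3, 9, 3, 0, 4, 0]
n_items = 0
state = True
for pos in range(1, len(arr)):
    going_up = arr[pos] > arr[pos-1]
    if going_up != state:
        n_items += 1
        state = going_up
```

Let's trace through this code step by step.

Initialize: arr = [6, 8, 8, 3, 3, 9, 3, 0, 4, 0]
Initialize: n_items = 0
Initialize: state = True
Entering loop: for pos in range(1, len(arr)):
After iteration 1: pos = 1, n_items = 0, state = True, going_up = True
After iteration 2: pos = 2, n_items = 1, state = False, going_up = False
After iteration 3: pos = 3, n_items = 1, state = False, going_up = False
After iteration 4: pos = 4, n_items = 1, state = False, going_up = False
After iteration 5: pos = 5, n_items = 2, state = True, going_up = True
After iteration 6: pos = 6, n_items = 3, state = False, going_up = False
After iteration 7: pos = 7, n_items = 3, state = False, going_up = False
After iteration 8: pos = 8, n_items = 4, state = True, going_up = True
After iteration 9: pos = 9, n_items = 5, state = False, going_up = False
Loop ends.

Final answer: 5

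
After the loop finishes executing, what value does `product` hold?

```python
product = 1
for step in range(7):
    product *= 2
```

Let's trace through this code step by step.

Initialize: product = 1
Entering loop: for step in range(7):
After iteration 1: step = 0, product = 2
After iteration 2: step = 1, product = 4
After iteration 3: step = 2, product = 8
After iteration 4: step = 3, product = 16
After iteration 5: step = 4, product = 32
After iteration 6: step = 5, product = 64
After iteration 7: step = 6, product = 128
Loop ends.

Final answer: 128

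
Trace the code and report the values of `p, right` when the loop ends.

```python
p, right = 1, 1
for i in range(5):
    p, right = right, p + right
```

Let's trace through this code step by step.

Initialize: p = 1
Initialize: right = 1
Entering loop: for i in range(5):
After iteration 1: i = 0, p = 1, right = 2
After iteration 2: i = 1, p = 2, right = 3
After iteration 3: i = 2, p = 3, right = 5
After iteration 4: i = 3, p = 5, right = 8
After iteration 5: i = 4, p = 8, right = 13
Loop ends.

Final answer: 8, 13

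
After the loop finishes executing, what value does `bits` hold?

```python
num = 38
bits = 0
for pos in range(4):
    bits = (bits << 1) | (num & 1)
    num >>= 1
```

Let's trace through this code step by step.

Initialize: num = 38
Initialize: bits = 0
Entering loop: for pos in range(4):
After iteration 1: pos = 0, num = 19, bits = 0
After iteration 2: pos = 1, num = 9, bits = 1
After iteration 3: pos = 2, num = 4, bits = 3
After iteration 4: pos = 3, num = 2, bits = 6
Loop ends.

Final answer: 6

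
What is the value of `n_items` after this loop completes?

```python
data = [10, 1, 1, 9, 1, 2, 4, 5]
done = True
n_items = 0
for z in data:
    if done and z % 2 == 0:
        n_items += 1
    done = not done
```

Let's trace through this code step by step.

Initialize: data = [10, 1, 1, 9, 1, 2, 4, 5]
Initialize: done = True
Initialize: n_items = 0
Entering loop: for z in data:
After iteration 1: z = 10, done = False, n_items = 1
After iteration 2: z = 1, done = True, n_items = 1
After iteration 3: z = 1, done = False, n_items = 1
After iteration 4: z = 9, done = True, n_items = 1
After iteration 5: z = 1, done = False, n_items = 1
After iteration 6: z = 2, done = True, n_items = 1
After iteration 7: z = 4, done = False, n_items = 2
After iteration 8: z = 5, done = True, n_items = 2
Loop ends.

Final answer: 2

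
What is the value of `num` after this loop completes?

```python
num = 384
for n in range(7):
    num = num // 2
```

Let's trace through this code step by step.

Initialize: num = 384
Entering loop: for n in range(7):
After iteration 1: n = 0, num = 192
After iteration 2: n = 1, num = 96
After iteration 3: n = 2, num = 48
After iteration 4: n = 3, num = 24
After iteration 5: n = 4, num = 12
After iteration 6: n = 5, num = 6
After iteration 7: n = 6, num = 3
Loop ends.

Final answer: 3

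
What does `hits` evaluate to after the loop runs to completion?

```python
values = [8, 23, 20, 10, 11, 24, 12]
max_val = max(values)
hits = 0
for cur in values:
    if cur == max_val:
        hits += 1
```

Let's trace through this code step by step.

Initialize: values = [8, 23, 20, 10, 11, 24, 12]
Initialize: max_val = 24
Initialize: hits = 0
Entering loop: for cur in values:
After iteration 1: cur = 8, hits = 0
After iteration 2: cur = 23, hits = 0
After iteration 3: cur = 20, hits = 0
After iteration 4: cur = 10, hits = 0
After iteration 5: cur = 11, hits = 0
After iteration 6: cur = 24, hits = 1
After iteration 7: cur = 12, hits = 1
Loop ends.

Final answer: 1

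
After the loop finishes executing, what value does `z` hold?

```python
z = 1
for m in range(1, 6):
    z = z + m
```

Let's trace through this code step by step.

Initialize: z = 1
Entering loop: for m in range(1, 6):
After iteration 1: m = 1, z = 2
After iteration 2: m = 2, z = 4
After iteration 3: m = 3, z = 7
After iteration 4: m = 4, z = 11
After iteration 5: m = 5, z = 16
Loop ends.

Final answer: 16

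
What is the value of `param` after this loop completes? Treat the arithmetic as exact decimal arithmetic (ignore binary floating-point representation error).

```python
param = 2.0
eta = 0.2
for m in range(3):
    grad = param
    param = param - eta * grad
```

Let's trace through this code step by step.

Initialize: param = 2.0
Initialize: eta = 0.2
Entering loop: for m in range(3):
After iteration 1: m = 0, param = 1.6, grad = 2.0
After iteration 2: m = 1, param = 1.28, grad = 1.6
After iteration 3: m = 2, param = 1.024, grad = 1.28
Loop ends.

Final answer: 1.024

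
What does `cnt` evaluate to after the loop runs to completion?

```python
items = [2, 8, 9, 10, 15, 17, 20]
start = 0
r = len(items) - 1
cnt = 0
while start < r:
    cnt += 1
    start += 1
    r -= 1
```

Let's trace through this code step by step.

Initialize: items = [2, 8, 9, 10, 15, 17, 20]
Initialize: start = 0
Initialize: r = 6
Initialize: cnt = 0
Entering loop: while start < r:
After iteration 1: start = 1, r = 5, cnt = 1
After iteration 2: start = 2, r = 4, cnt = 2
After iteration 3: start = 3, r = 3, cnt = 3
Loop ends.

Final answer: 3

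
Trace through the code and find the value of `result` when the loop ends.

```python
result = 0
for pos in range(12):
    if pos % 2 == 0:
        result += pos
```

Let's trace through this code step by step.

Initialize: result = 0
Entering loop: for pos in range(12):
After iteration 1: pos = 0, result = 0
After iteration 2: pos = 1, result = 0
After iteration 3: pos = 2, result = 2
After iteration 4: pos = 3, result = 2
After iteration 5: pos = 4, result = 6
After iteration 6: pos = 5, result = 6
After iteration 7: pos = 6, result = 12
After iteration 8: pos = 7, result = 12
After iteration 9: pos = 8, result = 20
After iteration 10: pos = 9, result = 20
After iteration 11: pos = 10, result = 30
After iteration 12: pos = 11, result = 30
Loop ends.

Final answer: 30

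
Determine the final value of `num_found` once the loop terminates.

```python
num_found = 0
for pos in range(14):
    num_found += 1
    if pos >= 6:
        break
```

Let's trace through this code step by step.

Initialize: num_found = 0
Entering loop: for pos in range(14):
After iteration 1: pos = 0, num_found = 1
After iteration 2: pos = 1, num_found = 2
After iteration 3: pos = 2, num_found = 3
After iteration 4: pos = 3, num_found = 4
After iteration 5: pos = 4, num_found = 5
After iteration 6: pos = 5, num_found = 6
After iteration 7: pos = 6, num_found = 7
Loop ends.

Final answer: 7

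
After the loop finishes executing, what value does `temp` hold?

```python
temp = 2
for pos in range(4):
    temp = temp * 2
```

Let's trace through this code step by step.

Initialize: temp = 2
Entering loop: for pos in range(4):
After iteration 1: pos = 0, temp = 4
After iteration 2: pos = 1, temp = 8
After iteration 3: pos = 2, temp = 16
After iteration 4: pos = 3, temp = 32
Loop ends.

Final answer: 32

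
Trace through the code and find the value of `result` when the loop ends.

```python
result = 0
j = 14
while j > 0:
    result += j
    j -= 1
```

Let's trace through this code step by step.

Initialize: result = 0
Initialize: j = 14
Entering loop: while j > 0:
After iteration 1: result = 14, j = 13
After iteration 2: result = 27, j = 12
After iteration 3: result = 39, j = 11
After iteration 4: result = 50, j = 10
After iteration 5: result = 60, j = 9
After iteration 6: result = 69, j = 8
After iteration 7: result = 77, j = 7
After iteration 8: result = 84, j = 6
After iteration 9: result = 90, j = 5
After iteration 10: result = 95, j = 4
After iteration 11: result = 99, j = 3
After iteration 12: result = 102, j = 2
After iteration 13: result = 104, j = 1
After iteration 14: result = 105, j = 0
Loop ends.

Final answer: 105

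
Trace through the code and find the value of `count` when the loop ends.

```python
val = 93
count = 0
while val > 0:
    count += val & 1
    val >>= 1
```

Let's trace through this code step by step.

Initialize: val = 93
Initialize: count = 0
Entering loop: while val > 0:
After iteration 1: val = 46, count = 1
After iteration 2: val = 23, count = 1
After iteration 3: val = 11, count = 2
After iteration 4: val = 5, count = 3
After iteration 5: val = 2, count = 4
After iteration 6: val = 1, count = 4
After iteration 7: val = 0, count = 5
Loop ends.

Final answer: 5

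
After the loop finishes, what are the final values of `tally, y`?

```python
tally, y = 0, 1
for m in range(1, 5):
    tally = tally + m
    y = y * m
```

Let's trace through this code step by step.

Initialize: tally = 0
Initialize: y = 1
Entering loop: for m in range(1, 5):
After iteration 1: m = 1, tally = 1, y = 1
After iteration 2: m = 2, tally = 3, y = 2
After iteration 3: m = 3, tally = 6, y = 6
After iteration 4: m = 4, tally = 10, y = 24
Loop ends.

Final answer: 10, 24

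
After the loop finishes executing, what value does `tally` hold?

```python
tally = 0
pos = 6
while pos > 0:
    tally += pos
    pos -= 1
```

Let's trace through this code step by step.

Initialize: tally = 0
Initialize: pos = 6
Entering loop: while pos > 0:
After iteration 1: tally = 6, pos = 5
After iteration 2: tally = 11, pos = 4
After iteration 3: tally = 15, pos = 3
After iteration 4: tally = 18, pos = 2
After iteration 5: tally = 20, pos = 1
After iteration 6: tally = 21, pos = 0
Loop ends.

Final answer: 21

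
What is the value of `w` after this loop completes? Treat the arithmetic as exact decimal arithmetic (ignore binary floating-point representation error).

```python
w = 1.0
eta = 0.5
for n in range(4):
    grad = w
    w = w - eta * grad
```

Let's trace through this code step by step.

Initialize: w = 1.0
Initialize: eta = 0.5
Entering loop: for n in range(4):
After iteration 1: n = 0, w = 0.5, grad = 1.0
After iteration 2: n = 1, w = 0.25, grad = 0.5
After iteration 3: n = 2, w = 0.125, grad = 0.25
After iteration 4: n = 3, w = 0.0625, grad = 0.125
Loop ends.

Final answer: 0.0625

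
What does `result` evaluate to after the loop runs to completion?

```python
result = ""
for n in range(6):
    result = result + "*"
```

Let's trace through this code step by step.

Initialize: result = ''
Entering loop: for n in range(6):
After iteration 1: n = 0, result = '*'
After iteration 2: n = 1, result = '**'
After iteration 3: n = 2, result = '***'
After iteration 4: n = 3, result = '****'
After iteration 5: n = 4, result = '*****'
After iteration 6: n = 5, result = '******'
Loop ends.

Final answer: '******'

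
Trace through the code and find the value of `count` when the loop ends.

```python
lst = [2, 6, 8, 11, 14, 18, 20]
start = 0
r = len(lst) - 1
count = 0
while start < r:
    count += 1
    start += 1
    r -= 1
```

Let's trace through this code step by step.

Initialize: lst = [2, 6, 8, 11, 14, 18, 20]
Initialize: start = 0
Initialize: r = 6
Initialize: count = 0
Entering loop: while start < r:
After iteration 1: start = 1, r = 5, count = 1
After iteration 2: start = 2, r = 4, count = 2
After iteration 3: start = 3, r = 3, count = 3
Loop ends.

Final answer: 3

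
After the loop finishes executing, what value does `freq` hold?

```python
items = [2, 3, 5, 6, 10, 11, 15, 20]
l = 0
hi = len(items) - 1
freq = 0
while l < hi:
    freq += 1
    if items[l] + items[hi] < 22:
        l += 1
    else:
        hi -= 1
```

Let's trace through this code step by step.

Initialize: items = [2, 3, 5, 6, 10, 11, 15, 20]
Initialize: l = 0
Initialize: hi = 7
Initialize: freq = 0
Entering loop: while l < hi:
After iteration 1: l = 0, hi = 6, freq = 1
After iteration 2: l = 1, hi = 6, freq = 2
After iteration 3: l = 2, hi = 6, freq = 3
After iteration 4: l = 3, hi = 6, freq = 4
After iteration 5: l = 4, hi = 6, freq = 5
After iteration 6: l = 4, hi = 5, freq = 6
After iteration 7: l = 5, hi = 5, freq = 7
Loop ends.

Final answer: 7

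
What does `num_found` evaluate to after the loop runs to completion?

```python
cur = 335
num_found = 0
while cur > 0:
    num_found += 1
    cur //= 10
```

Let's trace through this code step by step.

Initialize: cur = 335
Initialize: num_found = 0
Entering loop: while cur > 0:
After iteration 1: cur = 33, num_found = 1
After iteration 2: cur = 3, num_found = 2
After iteration 3: cur = 0, num_found = 3
Loop ends.

Final answer: 3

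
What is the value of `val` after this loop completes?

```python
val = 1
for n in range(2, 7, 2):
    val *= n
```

Let's trace through this code step by step.

Initialize: val = 1
Entering loop: for n in range(2, 7, 2):
After iteration 1: n = 2, val = 2
After iteration 2: n = 4, val = 8
After iteration 3: n = 6, val = 48
Loop ends.

Final answer: 48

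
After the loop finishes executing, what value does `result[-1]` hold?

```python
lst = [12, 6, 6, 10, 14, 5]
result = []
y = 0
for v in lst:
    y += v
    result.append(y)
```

Let's trace through this code step by step.

Initialize: lst = [12, 6, 6, 10, 14, 5]
Initialize: result = []
Initialize: y = 0
Entering loop: for v in lst:
After iteration 1: v = 12, result = [12], y = 12
After iteration 2: v = 6, result = [12, 18], y = 18
After iteration 3: v = 6, result = [12, 18, 24], y = 24
After iteration 4: v = 10, result = [12, 18, 24, 34], y = 34
After iteration 5: v = 14, result = [12, 18, 24, 34, 48], y = 48
After iteration 6: v = 5, result = [12, 18, 24, 34, 48, 53], y = 53
Loop ends.
result[-1] = 53

Final answer: 53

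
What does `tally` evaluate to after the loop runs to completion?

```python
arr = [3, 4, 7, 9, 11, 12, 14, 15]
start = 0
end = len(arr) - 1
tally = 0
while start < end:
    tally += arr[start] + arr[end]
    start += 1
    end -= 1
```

Let's trace through this code step by step.

Initialize: arr = [3, 4, 7, 9, 11, 12, 14, 15]
Initialize: start = 0
Initialize: end = 7
Initialize: tally = 0
Entering loop: while start < end:
After iteration 1: start = 1, end = 6, tally = 18
After iteration 2: start = 2, end = 5, tally = 36
After iteration 3: start = 3, end = 4, tally = 55
After iteration 4: start = 4, end = 3, tally = 75
Loop ends.

Final answer: 75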